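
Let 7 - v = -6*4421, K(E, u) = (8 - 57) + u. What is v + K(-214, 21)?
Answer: 26505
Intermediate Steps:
K(E, u) = -49 + u
v = 26533 (v = 7 - (-6)*4421 = 7 - 1*(-26526) = 7 + 26526 = 26533)
v + K(-214, 21) = 26533 + (-49 + 21) = 26533 - 28 = 26505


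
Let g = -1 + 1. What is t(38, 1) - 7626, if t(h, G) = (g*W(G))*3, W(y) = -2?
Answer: -7626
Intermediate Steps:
g = 0
t(h, G) = 0 (t(h, G) = (0*(-2))*3 = 0*3 = 0)
t(38, 1) - 7626 = 0 - 7626 = -7626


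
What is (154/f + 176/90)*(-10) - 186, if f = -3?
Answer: 2770/9 ≈ 307.78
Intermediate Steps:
(154/f + 176/90)*(-10) - 186 = (154/(-3) + 176/90)*(-10) - 186 = (154*(-1/3) + 176*(1/90))*(-10) - 186 = (-154/3 + 88/45)*(-10) - 186 = -2222/45*(-10) - 186 = 4444/9 - 186 = 2770/9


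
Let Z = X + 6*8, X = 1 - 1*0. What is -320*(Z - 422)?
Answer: 119360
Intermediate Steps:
X = 1 (X = 1 + 0 = 1)
Z = 49 (Z = 1 + 6*8 = 1 + 48 = 49)
-320*(Z - 422) = -320*(49 - 422) = -320*(-373) = 119360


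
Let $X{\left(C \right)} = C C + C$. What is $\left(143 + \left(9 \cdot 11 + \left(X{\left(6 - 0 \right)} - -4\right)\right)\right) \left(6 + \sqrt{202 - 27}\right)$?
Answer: $1728 + 1440 \sqrt{7} \approx 5537.9$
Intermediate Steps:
$X{\left(C \right)} = C + C^{2}$ ($X{\left(C \right)} = C^{2} + C = C + C^{2}$)
$\left(143 + \left(9 \cdot 11 + \left(X{\left(6 - 0 \right)} - -4\right)\right)\right) \left(6 + \sqrt{202 - 27}\right) = \left(143 + \left(9 \cdot 11 - \left(-4 - \left(6 - 0\right) \left(1 + \left(6 - 0\right)\right)\right)\right)\right) \left(6 + \sqrt{202 - 27}\right) = \left(143 + \left(99 + \left(\left(6 + 0\right) \left(1 + \left(6 + 0\right)\right) + 4\right)\right)\right) \left(6 + \sqrt{175}\right) = \left(143 + \left(99 + \left(6 \left(1 + 6\right) + 4\right)\right)\right) \left(6 + 5 \sqrt{7}\right) = \left(143 + \left(99 + \left(6 \cdot 7 + 4\right)\right)\right) \left(6 + 5 \sqrt{7}\right) = \left(143 + \left(99 + \left(42 + 4\right)\right)\right) \left(6 + 5 \sqrt{7}\right) = \left(143 + \left(99 + 46\right)\right) \left(6 + 5 \sqrt{7}\right) = \left(143 + 145\right) \left(6 + 5 \sqrt{7}\right) = 288 \left(6 + 5 \sqrt{7}\right) = 1728 + 1440 \sqrt{7}$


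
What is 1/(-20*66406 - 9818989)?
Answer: -1/11147109 ≈ -8.9709e-8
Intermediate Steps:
1/(-20*66406 - 9818989) = 1/(-1328120 - 9818989) = 1/(-11147109) = -1/11147109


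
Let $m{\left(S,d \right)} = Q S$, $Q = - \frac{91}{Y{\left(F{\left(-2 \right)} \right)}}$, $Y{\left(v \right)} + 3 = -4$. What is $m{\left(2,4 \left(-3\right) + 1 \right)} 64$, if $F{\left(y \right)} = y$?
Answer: $1664$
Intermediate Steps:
$Y{\left(v \right)} = -7$ ($Y{\left(v \right)} = -3 - 4 = -7$)
$Q = 13$ ($Q = - \frac{91}{-7} = \left(-91\right) \left(- \frac{1}{7}\right) = 13$)
$m{\left(S,d \right)} = 13 S$
$m{\left(2,4 \left(-3\right) + 1 \right)} 64 = 13 \cdot 2 \cdot 64 = 26 \cdot 64 = 1664$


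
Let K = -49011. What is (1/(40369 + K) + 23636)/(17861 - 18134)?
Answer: -68087437/786422 ≈ -86.579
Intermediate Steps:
(1/(40369 + K) + 23636)/(17861 - 18134) = (1/(40369 - 49011) + 23636)/(17861 - 18134) = (1/(-8642) + 23636)/(-273) = (-1/8642 + 23636)*(-1/273) = (204262311/8642)*(-1/273) = -68087437/786422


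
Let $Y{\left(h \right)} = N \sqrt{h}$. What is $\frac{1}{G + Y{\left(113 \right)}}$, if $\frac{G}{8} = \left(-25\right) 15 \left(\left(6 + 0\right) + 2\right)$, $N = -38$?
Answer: $- \frac{6000}{143959207} + \frac{19 \sqrt{113}}{287918414} \approx -4.0977 \cdot 10^{-5}$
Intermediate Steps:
$Y{\left(h \right)} = - 38 \sqrt{h}$
$G = -24000$ ($G = 8 \left(-25\right) 15 \left(\left(6 + 0\right) + 2\right) = 8 \left(- 375 \left(6 + 2\right)\right) = 8 \left(\left(-375\right) 8\right) = 8 \left(-3000\right) = -24000$)
$\frac{1}{G + Y{\left(113 \right)}} = \frac{1}{-24000 - 38 \sqrt{113}}$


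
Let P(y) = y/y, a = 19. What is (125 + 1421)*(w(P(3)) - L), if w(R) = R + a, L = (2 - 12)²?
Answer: -123680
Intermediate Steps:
L = 100 (L = (-10)² = 100)
P(y) = 1
w(R) = 19 + R (w(R) = R + 19 = 19 + R)
(125 + 1421)*(w(P(3)) - L) = (125 + 1421)*((19 + 1) - 1*100) = 1546*(20 - 100) = 1546*(-80) = -123680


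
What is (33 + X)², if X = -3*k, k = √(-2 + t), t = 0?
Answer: 1071 - 198*I*√2 ≈ 1071.0 - 280.01*I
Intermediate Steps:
k = I*√2 (k = √(-2 + 0) = √(-2) = I*√2 ≈ 1.4142*I)
X = -3*I*√2 ≈ -4.2426*I
(33 + X)² = (33 - 3*I*√2)²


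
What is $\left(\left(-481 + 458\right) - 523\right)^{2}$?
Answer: $298116$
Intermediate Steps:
$\left(\left(-481 + 458\right) - 523\right)^{2} = \left(-23 - 523\right)^{2} = \left(-546\right)^{2} = 298116$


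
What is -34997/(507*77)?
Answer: -34997/39039 ≈ -0.89646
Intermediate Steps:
-34997/(507*77) = -34997/39039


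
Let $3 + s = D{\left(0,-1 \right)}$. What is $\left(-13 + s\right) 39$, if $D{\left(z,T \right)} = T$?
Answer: $-663$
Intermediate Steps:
$s = -4$ ($s = -3 - 1 = -4$)
$\left(-13 + s\right) 39 = \left(-13 - 4\right) 39 = \left(-17\right) 39 = -663$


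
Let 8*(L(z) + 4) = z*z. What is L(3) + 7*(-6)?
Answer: -359/8 ≈ -44.875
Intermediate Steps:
L(z) = -4 + z²/8 (L(z) = -4 + (z*z)/8 = -4 + z²/8)
L(3) + 7*(-6) = (-4 + (⅛)*3²) + 7*(-6) = (-4 + (⅛)*9) - 42 = (-4 + 9/8) - 42 = -23/8 - 42 = -359/8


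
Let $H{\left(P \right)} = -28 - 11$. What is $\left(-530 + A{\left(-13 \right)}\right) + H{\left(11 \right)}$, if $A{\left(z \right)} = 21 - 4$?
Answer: $-552$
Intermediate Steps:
$A{\left(z \right)} = 17$ ($A{\left(z \right)} = 21 - 4 = 17$)
$H{\left(P \right)} = -39$
$\left(-530 + A{\left(-13 \right)}\right) + H{\left(11 \right)} = \left(-530 + 17\right) - 39 = -513 - 39 = -552$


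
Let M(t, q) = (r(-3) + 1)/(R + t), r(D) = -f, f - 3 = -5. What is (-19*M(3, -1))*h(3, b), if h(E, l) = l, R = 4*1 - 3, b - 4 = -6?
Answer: 57/2 ≈ 28.500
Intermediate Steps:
f = -2 (f = 3 - 5 = -2)
b = -2 (b = 4 - 6 = -2)
R = 1 (R = 4 - 3 = 1)
r(D) = 2 (r(D) = -1*(-2) = 2)
M(t, q) = 3/(1 + t) (M(t, q) = (2 + 1)/(1 + t) = 3/(1 + t))
(-19*M(3, -1))*h(3, b) = -57/(1 + 3)*(-2) = -57/4*(-2) = 57/2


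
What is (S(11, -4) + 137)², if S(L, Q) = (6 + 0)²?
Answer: 29929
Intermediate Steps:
S(L, Q) = 36 (S(L, Q) = 6² = 36)
(S(11, -4) + 137)² = (36 + 137)² = 173² = 29929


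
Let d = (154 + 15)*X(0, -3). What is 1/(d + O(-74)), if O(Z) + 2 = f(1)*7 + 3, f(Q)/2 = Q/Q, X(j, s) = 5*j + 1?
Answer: 1/184 ≈ 0.0054348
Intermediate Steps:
X(j, s) = 1 + 5*j
f(Q) = 2 (f(Q) = 2*(Q/Q) = 2*1 = 2)
O(Z) = 15 (O(Z) = -2 + (2*7 + 3) = -2 + (14 + 3) = -2 + 17 = 15)
d = 169 (d = (154 + 15)*(1 + 5*0) = 169*(1 + 0) = 169*1 = 169)
1/(d + O(-74)) = 1/(169 + 15) = 1/184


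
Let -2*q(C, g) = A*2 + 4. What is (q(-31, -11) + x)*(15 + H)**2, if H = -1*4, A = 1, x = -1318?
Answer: -159841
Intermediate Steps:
H = -4
q(C, g) = -3 (q(C, g) = -(1*2 + 4)/2 = -(2 + 4)/2 = -1/2*6 = -3)
(q(-31, -11) + x)*(15 + H)**2 = (-3 - 1318)*(15 - 4)**2 = -1321*11**2 = -1321*121 = -159841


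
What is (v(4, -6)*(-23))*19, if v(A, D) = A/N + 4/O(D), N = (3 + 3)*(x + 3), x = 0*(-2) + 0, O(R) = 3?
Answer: -6118/9 ≈ -679.78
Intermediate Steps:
x = 0 (x = 0 + 0 = 0)
N = 18 (N = (3 + 3)*(0 + 3) = 6*3 = 18)
v(A, D) = 4/3 + A/18 (v(A, D) = A/18 + 4/3 = 4/3 + A/18)
(v(4, -6)*(-23))*19 = ((4/3 + (1/18)*4)*(-23))*19 = ((4/3 + 2/9)*(-23))*19 = ((14/9)*(-23))*19 = -322/9*19 = -6118/9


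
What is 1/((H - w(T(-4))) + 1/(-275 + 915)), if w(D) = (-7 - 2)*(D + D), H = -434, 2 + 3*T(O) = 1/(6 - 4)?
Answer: -640/283519 ≈ -0.0022573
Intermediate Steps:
T(O) = -1/2 (T(O) = -2/3 + 1/(3*(6 - 4)) = -2/3 + (1/3)/2 = -2/3 + (1/3)*(1/2) = -2/3 + 1/6 = -1/2)
w(D) = -18*D
1/((H - w(T(-4))) + 1/(-275 + 915)) = 1/((-434 - (-18)*(-1)/2) + 1/(-275 + 915)) = 1/((-434 - 1*9) + 1/640) = 1/((-434 - 9) + 1/640) = 1/(-443 + 1/640) = 1/(-283519/640) = -640/283519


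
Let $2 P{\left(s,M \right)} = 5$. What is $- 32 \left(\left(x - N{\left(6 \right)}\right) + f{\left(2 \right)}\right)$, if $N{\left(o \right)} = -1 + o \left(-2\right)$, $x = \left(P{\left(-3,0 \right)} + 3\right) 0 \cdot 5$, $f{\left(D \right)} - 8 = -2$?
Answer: $-608$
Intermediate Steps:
$P{\left(s,M \right)} = \frac{5}{2}$ ($P{\left(s,M \right)} = \frac{1}{2} \cdot 5 = \frac{5}{2}$)
$f{\left(D \right)} = 6$ ($f{\left(D \right)} = 8 - 2 = 6$)
$x = 0$ ($x = \left(\frac{5}{2} + 3\right) 0 \cdot 5 = \frac{11}{2} \cdot 0 = 0$)
$N{\left(o \right)} = -1 - 2 o$
$- 32 \left(\left(x - N{\left(6 \right)}\right) + f{\left(2 \right)}\right) = - 32 \left(\left(0 - \left(-1 - 12\right)\right) + 6\right) = - 32 \left(\left(0 - -13\right) + 6\right) = - 32 \left(\left(0 + 13\right) + 6\right) = - 32 \left(13 + 6\right) = \left(-32\right) 19 = -608$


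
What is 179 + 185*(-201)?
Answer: -37006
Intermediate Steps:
179 + 185*(-201) = 179 - 37185 = -37006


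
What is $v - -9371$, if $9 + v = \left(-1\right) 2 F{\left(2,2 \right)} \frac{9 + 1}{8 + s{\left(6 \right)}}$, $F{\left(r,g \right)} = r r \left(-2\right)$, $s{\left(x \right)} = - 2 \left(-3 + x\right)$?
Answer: $9442$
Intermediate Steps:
$s{\left(x \right)} = 6 - 2 x$
$F{\left(r,g \right)} = - 2 r^{2}$ ($F{\left(r,g \right)} = r^{2} \left(-2\right) = - 2 r^{2}$)
$v = 71$ ($v = -9 + \left(-1\right) 2 \left(- 2 \cdot 2^{2}\right) \frac{9 + 1}{8 + \left(6 - 12\right)} = -9 + - 2 \left(\left(-2\right) 4\right) \frac{10}{8 + \left(6 - 12\right)} = -9 + \left(-2\right) \left(-8\right) \frac{10}{8 - 6} = -9 + 16 \cdot \frac{10}{2} = -9 + 16 \cdot 10 \cdot \frac{1}{2} = -9 + 16 \cdot 5 = -9 + 80 = 71$)
$v - -9371 = 71 - -9371 = 71 + 9371 = 9442$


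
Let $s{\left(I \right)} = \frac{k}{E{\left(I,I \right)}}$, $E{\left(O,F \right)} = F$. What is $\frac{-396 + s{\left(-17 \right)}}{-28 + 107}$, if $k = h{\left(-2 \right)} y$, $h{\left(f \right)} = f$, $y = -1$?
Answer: $- \frac{6734}{1343} \approx -5.0141$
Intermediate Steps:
$k = 2$ ($k = \left(-2\right) \left(-1\right) = 2$)
$s{\left(I \right)} = \frac{2}{I}$
$\frac{-396 + s{\left(-17 \right)}}{-28 + 107} = \frac{-396 + \frac{2}{-17}}{-28 + 107} = \frac{-396 + 2 \left(- \frac{1}{17}\right)}{79} = \left(-396 - \frac{2}{17}\right) \frac{1}{79} = \left(- \frac{6734}{17}\right) \frac{1}{79} = - \frac{6734}{1343}$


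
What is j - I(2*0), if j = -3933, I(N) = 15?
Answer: -3948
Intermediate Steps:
j - I(2*0) = -3933 - 1*15 = -3933 - 15 = -3948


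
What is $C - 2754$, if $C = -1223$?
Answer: $-3977$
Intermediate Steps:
$C - 2754 = -1223 - 2754 = -3977$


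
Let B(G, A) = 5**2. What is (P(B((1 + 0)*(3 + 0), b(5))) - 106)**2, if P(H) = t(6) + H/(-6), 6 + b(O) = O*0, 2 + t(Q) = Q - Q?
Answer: 452929/36 ≈ 12581.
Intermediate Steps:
t(Q) = -2 (t(Q) = -2 + (Q - Q) = -2 + 0 = -2)
b(O) = -6 (b(O) = -6 + O*0 = -6 + 0 = -6)
B(G, A) = 25
P(H) = -2 - H/6 (P(H) = -2 + H/(-6) = -2 + H*(-1/6) = -2 - H/6)
(P(B((1 + 0)*(3 + 0), b(5))) - 106)**2 = ((-2 - 1/6*25) - 106)**2 = ((-2 - 25/6) - 106)**2 = (-37/6 - 106)**2 = (-673/6)**2 = 452929/36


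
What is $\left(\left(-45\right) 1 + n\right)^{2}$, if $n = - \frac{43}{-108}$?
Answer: $\frac{23203489}{11664} \approx 1989.3$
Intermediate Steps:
$n = \frac{43}{108}$ ($n = \left(-43\right) \left(- \frac{1}{108}\right) = \frac{43}{108} \approx 0.39815$)
$\left(\left(-45\right) 1 + n\right)^{2} = \left(\left(-45\right) 1 + \frac{43}{108}\right)^{2} = \left(-45 + \frac{43}{108}\right)^{2} = \left(- \frac{4817}{108}\right)^{2} = \frac{23203489}{11664}$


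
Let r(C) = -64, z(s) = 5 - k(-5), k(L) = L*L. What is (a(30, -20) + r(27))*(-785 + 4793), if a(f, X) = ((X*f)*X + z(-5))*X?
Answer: -960573312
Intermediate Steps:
k(L) = L²
z(s) = -20 (z(s) = 5 - 1*(-5)² = 5 - 1*25 = 5 - 25 = -20)
a(f, X) = X*(-20 + f*X²) (a(f, X) = ((X*f)*X - 20)*X = (f*X² - 20)*X = (-20 + f*X²)*X = X*(-20 + f*X²))
(a(30, -20) + r(27))*(-785 + 4793) = (-20*(-20 + 30*(-20)²) - 64)*(-785 + 4793) = (-20*(-20 + 30*400) - 64)*4008 = (-20*(-20 + 12000) - 64)*4008 = (-20*11980 - 64)*4008 = (-239600 - 64)*4008 = -239664*4008 = -960573312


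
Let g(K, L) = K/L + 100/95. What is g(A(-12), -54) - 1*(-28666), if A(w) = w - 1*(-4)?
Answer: 14706274/513 ≈ 28667.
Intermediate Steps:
A(w) = 4 + w (A(w) = w + 4 = 4 + w)
g(K, L) = 20/19 + K/L (g(K, L) = K/L + 100*(1/95) = K/L + 20/19 = 20/19 + K/L)
g(A(-12), -54) - 1*(-28666) = (20/19 + (4 - 12)/(-54)) - 1*(-28666) = (20/19 - 8*(-1/54)) + 28666 = (20/19 + 4/27) + 28666 = 616/513 + 28666 = 14706274/513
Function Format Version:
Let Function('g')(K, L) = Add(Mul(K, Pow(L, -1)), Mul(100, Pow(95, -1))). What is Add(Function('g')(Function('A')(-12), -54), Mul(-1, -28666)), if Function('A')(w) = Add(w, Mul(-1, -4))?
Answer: Rational(14706274, 513) ≈ 28667.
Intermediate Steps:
Function('A')(w) = Add(4, w) (Function('A')(w) = Add(w, 4) = Add(4, w))
Function('g')(K, L) = Add(Rational(20, 19), Mul(K, Pow(L, -1))) (Function('g')(K, L) = Add(Mul(K, Pow(L, -1)), Mul(100, Rational(1, 95))) = Add(Mul(K, Pow(L, -1)), Rational(20, 19)) = Add(Rational(20, 19), Mul(K, Pow(L, -1))))
Add(Function('g')(Function('A')(-12), -54), Mul(-1, -28666)) = Add(Add(Rational(20, 19), Mul(Add(4, -12), Pow(-54, -1))), Mul(-1, -28666)) = Add(Add(Rational(20, 19), Mul(-8, Rational(-1, 54))), 28666) = Add(Add(Rational(20, 19), Rational(4, 27)), 28666) = Add(Rational(616, 513), 28666) = Rational(14706274, 513)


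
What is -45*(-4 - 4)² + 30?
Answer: -2850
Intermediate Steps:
-45*(-4 - 4)² + 30 = -45*(-8)² + 30 = -45*64 + 30 = -2880 + 30 = -2850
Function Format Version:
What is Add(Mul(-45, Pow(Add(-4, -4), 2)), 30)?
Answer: -2850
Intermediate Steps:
Add(Mul(-45, Pow(Add(-4, -4), 2)), 30) = Add(Mul(-45, Pow(-8, 2)), 30) = Add(Mul(-45, 64), 30) = Add(-2880, 30) = -2850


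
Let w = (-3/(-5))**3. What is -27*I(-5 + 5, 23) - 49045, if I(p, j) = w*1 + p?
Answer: -6131354/125 ≈ -49051.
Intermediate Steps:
w = 27/125 (w = (-3*(-1/5))**3 = (3/5)**3 = 27/125 ≈ 0.21600)
I(p, j) = 27/125 + p (I(p, j) = (27/125)*1 + p = 27/125 + p)
-27*I(-5 + 5, 23) - 49045 = -27*(27/125 + (-5 + 5)) - 49045 = -27*(27/125 + 0) - 49045 = -27*27/125 - 49045 = -729/125 - 49045 = -6131354/125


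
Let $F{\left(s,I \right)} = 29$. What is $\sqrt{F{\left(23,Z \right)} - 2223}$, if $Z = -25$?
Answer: $i \sqrt{2194} \approx 46.84 i$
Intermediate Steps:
$\sqrt{F{\left(23,Z \right)} - 2223} = \sqrt{29 - 2223} = \sqrt{-2194} = i \sqrt{2194}$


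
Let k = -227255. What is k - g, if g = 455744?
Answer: -682999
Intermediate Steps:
k - g = -227255 - 1*455744 = -227255 - 455744 = -682999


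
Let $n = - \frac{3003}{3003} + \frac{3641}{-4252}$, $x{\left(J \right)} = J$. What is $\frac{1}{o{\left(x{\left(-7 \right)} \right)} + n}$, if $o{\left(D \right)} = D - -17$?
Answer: $\frac{4252}{34627} \approx 0.12279$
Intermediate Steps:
$n = - \frac{7893}{4252}$ ($n = \left(-3003\right) \frac{1}{3003} + 3641 \left(- \frac{1}{4252}\right) = -1 - \frac{3641}{4252} = - \frac{7893}{4252} \approx -1.8563$)
$o{\left(D \right)} = 17 + D$ ($o{\left(D \right)} = D + 17 = 17 + D$)
$\frac{1}{o{\left(x{\left(-7 \right)} \right)} + n} = \frac{1}{\left(17 - 7\right) - \frac{7893}{4252}} = \frac{1}{10 - \frac{7893}{4252}} = \frac{1}{\frac{34627}{4252}} = \frac{4252}{34627}$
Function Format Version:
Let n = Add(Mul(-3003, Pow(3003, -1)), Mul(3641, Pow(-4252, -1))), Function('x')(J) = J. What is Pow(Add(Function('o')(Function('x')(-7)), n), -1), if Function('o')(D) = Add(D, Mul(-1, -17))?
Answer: Rational(4252, 34627) ≈ 0.12279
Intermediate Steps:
n = Rational(-7893, 4252) (n = Add(Mul(-3003, Rational(1, 3003)), Mul(3641, Rational(-1, 4252))) = Add(-1, Rational(-3641, 4252)) = Rational(-7893, 4252) ≈ -1.8563)
Function('o')(D) = Add(17, D) (Function('o')(D) = Add(D, 17) = Add(17, D))
Pow(Add(Function('o')(Function('x')(-7)), n), -1) = Pow(Add(Add(17, -7), Rational(-7893, 4252)), -1) = Pow(Add(10, Rational(-7893, 4252)), -1) = Pow(Rational(34627, 4252), -1) = Rational(4252, 34627)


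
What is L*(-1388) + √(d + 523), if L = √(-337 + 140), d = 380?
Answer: √903 - 1388*I*√197 ≈ 30.05 - 19482.0*I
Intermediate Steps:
L = I*√197 (L = √(-197) = I*√197 ≈ 14.036*I)
L*(-1388) + √(d + 523) = (I*√197)*(-1388) + √(380 + 523) = -1388*I*√197 + √903 = √903 - 1388*I*√197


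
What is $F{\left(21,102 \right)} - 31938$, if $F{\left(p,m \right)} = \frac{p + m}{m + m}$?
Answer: $- \frac{2171743}{68} \approx -31937.0$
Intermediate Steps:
$F{\left(p,m \right)} = \frac{m + p}{2 m}$
$F{\left(21,102 \right)} - 31938 = \frac{102 + 21}{2 \cdot 102} - 31938 = \frac{1}{2} \cdot \frac{1}{102} \cdot 123 - 31938 = \frac{41}{68} - 31938 = - \frac{2171743}{68}$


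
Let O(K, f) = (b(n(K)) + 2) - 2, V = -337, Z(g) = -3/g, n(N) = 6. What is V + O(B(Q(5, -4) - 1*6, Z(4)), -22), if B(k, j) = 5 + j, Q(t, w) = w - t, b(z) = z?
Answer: -331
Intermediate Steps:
O(K, f) = 6 (O(K, f) = (6 + 2) - 2 = 8 - 2 = 6)
V + O(B(Q(5, -4) - 1*6, Z(4)), -22) = -337 + 6 = -331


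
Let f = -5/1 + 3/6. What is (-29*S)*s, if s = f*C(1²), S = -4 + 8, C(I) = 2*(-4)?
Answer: -4176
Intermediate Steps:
C(I) = -8
S = 4
f = -9/2 (f = -5*1 + 3*(⅙) = -5 + ½ = -9/2 ≈ -4.5000)
s = 36 (s = -9/2*(-8) = 36)
(-29*S)*s = -29*4*36 = -116*36 = -4176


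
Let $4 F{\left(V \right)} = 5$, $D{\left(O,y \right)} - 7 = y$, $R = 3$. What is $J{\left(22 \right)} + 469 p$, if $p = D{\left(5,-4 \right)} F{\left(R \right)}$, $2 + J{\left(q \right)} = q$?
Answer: $\frac{7115}{4} \approx 1778.8$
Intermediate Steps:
$D{\left(O,y \right)} = 7 + y$
$J{\left(q \right)} = -2 + q$
$F{\left(V \right)} = \frac{5}{4}$ ($F{\left(V \right)} = \frac{1}{4} \cdot 5 = \frac{5}{4}$)
$p = \frac{15}{4}$ ($p = \left(7 - 4\right) \frac{5}{4} = 3 \cdot \frac{5}{4} = \frac{15}{4} \approx 3.75$)
$J{\left(22 \right)} + 469 p = \left(-2 + 22\right) + 469 \cdot \frac{15}{4} = 20 + \frac{7035}{4} = \frac{7115}{4}$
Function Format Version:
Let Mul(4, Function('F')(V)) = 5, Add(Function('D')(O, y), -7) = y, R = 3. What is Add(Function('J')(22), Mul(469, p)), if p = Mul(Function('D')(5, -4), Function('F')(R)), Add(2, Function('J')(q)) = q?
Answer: Rational(7115, 4) ≈ 1778.8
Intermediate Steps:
Function('D')(O, y) = Add(7, y)
Function('J')(q) = Add(-2, q)
Function('F')(V) = Rational(5, 4) (Function('F')(V) = Mul(Rational(1, 4), 5) = Rational(5, 4))
p = Rational(15, 4) (p = Mul(Add(7, -4), Rational(5, 4)) = Mul(3, Rational(5, 4)) = Rational(15, 4) ≈ 3.7500)
Add(Function('J')(22), Mul(469, p)) = Add(Add(-2, 22), Mul(469, Rational(15, 4))) = Add(20, Rational(7035, 4)) = Rational(7115, 4)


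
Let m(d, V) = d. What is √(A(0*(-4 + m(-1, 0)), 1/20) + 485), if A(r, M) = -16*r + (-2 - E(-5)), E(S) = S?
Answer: 2*√122 ≈ 22.091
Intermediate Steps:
A(r, M) = 3 - 16*r (A(r, M) = -16*r + (-2 - 1*(-5)) = -16*r + (-2 + 5) = -16*r + 3 = 3 - 16*r)
√(A(0*(-4 + m(-1, 0)), 1/20) + 485) = √((3 - 0*(-4 - 1)) + 485) = √((3 - 0*(-5)) + 485) = √((3 - 16*0) + 485) = √((3 + 0) + 485) = √(3 + 485) = √488 = 2*√122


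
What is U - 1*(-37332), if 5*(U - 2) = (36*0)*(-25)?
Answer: 37334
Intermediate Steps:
U = 2 (U = 2 + ((36*0)*(-25))/5 = 2 + (0*(-25))/5 = 2 + (⅕)*0 = 2 + 0 = 2)
U - 1*(-37332) = 2 - 1*(-37332) = 2 + 37332 = 37334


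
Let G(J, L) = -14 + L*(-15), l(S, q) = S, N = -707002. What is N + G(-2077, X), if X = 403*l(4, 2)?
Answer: -731196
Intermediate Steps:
X = 1612 (X = 403*4 = 1612)
G(J, L) = -14 - 15*L
N + G(-2077, X) = -707002 + (-14 - 15*1612) = -707002 + (-14 - 24180) = -707002 - 24194 = -731196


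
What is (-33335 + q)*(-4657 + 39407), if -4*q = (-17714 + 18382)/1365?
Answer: -316241971900/273 ≈ -1.1584e+9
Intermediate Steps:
q = -167/1365 (q = -(-17714 + 18382)/(4*1365) = -167/1365 ≈ -0.12234)
(-33335 + q)*(-4657 + 39407) = (-33335 - 167/1365)*(-4657 + 39407) = -45502442/1365*34750 = -316241971900/273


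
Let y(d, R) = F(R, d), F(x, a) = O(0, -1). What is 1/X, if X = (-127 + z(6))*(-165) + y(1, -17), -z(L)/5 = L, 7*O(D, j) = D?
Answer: 1/25905 ≈ 3.8603e-5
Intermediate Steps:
O(D, j) = D/7
F(x, a) = 0 (F(x, a) = (⅐)*0 = 0)
z(L) = -5*L
y(d, R) = 0
X = 25905 (X = (-127 - 5*6)*(-165) + 0 = (-127 - 30)*(-165) + 0 = -157*(-165) + 0 = 25905 + 0 = 25905)
1/X = 1/25905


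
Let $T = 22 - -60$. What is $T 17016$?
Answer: $1395312$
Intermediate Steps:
$T = 82$ ($T = 22 + 60 = 82$)
$T 17016 = 82 \cdot 17016 = 1395312$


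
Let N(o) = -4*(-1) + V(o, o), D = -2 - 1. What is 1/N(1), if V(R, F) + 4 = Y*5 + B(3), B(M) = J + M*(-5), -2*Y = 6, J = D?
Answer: -1/33 ≈ -0.030303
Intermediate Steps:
D = -3
J = -3
Y = -3 (Y = -½*6 = -3)
B(M) = -3 - 5*M (B(M) = -3 + M*(-5) = -3 - 5*M)
V(R, F) = -37 (V(R, F) = -4 + (-3*5 + (-3 - 5*3)) = -4 + (-15 + (-3 - 15)) = -4 + (-15 - 18) = -4 - 33 = -37)
N(o) = -33 (N(o) = -4*(-1) - 37 = 4 - 37 = -33)
1/N(1) = 1/(-33) = -1/33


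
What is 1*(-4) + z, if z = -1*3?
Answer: -7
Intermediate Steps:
z = -3
1*(-4) + z = 1*(-4) - 3 = -4 - 3 = -7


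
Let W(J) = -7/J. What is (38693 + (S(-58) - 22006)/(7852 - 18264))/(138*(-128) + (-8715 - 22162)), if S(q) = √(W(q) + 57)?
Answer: -201446761/252704446 + √192154/29313715736 ≈ -0.79716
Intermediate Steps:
S(q) = √(57 - 7/q) (S(q) = √(-7/q + 57) = √(57 - 7/q))
(38693 + (S(-58) - 22006)/(7852 - 18264))/(138*(-128) + (-8715 - 22162)) = (38693 + (√(57 - 7/(-58)) - 22006)/(7852 - 18264))/(138*(-128) + (-8715 - 22162)) = (38693 + (√(57 - 7*(-1/58)) - 22006)/(-10412))/(-17664 - 30877) = (38693 + (√(57 + 7/58) - 22006)*(-1/10412))/(-48541) = (38693 + (√(3313/58) - 22006)*(-1/10412))*(-1/48541) = (38693 + (√192154/58 - 22006)*(-1/10412))*(-1/48541) = (38693 + (-22006 + √192154/58)*(-1/10412))*(-1/48541) = (38693 + (11003/5206 - √192154/603896))*(-1/48541) = (201446761/5206 - √192154/603896)*(-1/48541) = -201446761/252704446 + √192154/29313715736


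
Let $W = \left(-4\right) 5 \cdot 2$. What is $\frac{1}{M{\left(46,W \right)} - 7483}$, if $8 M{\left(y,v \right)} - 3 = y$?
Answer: $- \frac{8}{59815} \approx -0.00013375$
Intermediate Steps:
$W = -40$ ($W = \left(-20\right) 2 = -40$)
$M{\left(y,v \right)} = \frac{3}{8} + \frac{y}{8}$
$\frac{1}{M{\left(46,W \right)} - 7483} = \frac{1}{\left(\frac{3}{8} + \frac{1}{8} \cdot 46\right) - 7483} = \frac{1}{\left(\frac{3}{8} + \frac{23}{4}\right) - 7483} = \frac{1}{\frac{49}{8} - 7483} = \frac{1}{- \frac{59815}{8}} = - \frac{8}{59815}$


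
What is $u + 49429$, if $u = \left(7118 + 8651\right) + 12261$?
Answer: $77459$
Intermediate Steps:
$u = 28030$ ($u = 15769 + 12261 = 28030$)
$u + 49429 = 28030 + 49429 = 77459$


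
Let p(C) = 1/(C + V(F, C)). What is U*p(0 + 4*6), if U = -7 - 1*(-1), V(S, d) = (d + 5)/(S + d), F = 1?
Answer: -150/629 ≈ -0.23847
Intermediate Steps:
V(S, d) = (5 + d)/(S + d)
U = -6 (U = -7 + 1 = -6)
p(C) = 1/(C + (5 + C)/(1 + C))
U*p(0 + 4*6) = -6*(1 + (0 + 4*6))/(5 + (0 + 4*6) + (0 + 4*6)*(1 + (0 + 4*6))) = -6*(1 + (0 + 24))/(5 + (0 + 24) + (0 + 24)*(1 + (0 + 24))) = -6*(1 + 24)/(5 + 24 + 24*(1 + 24)) = -6*25/(5 + 24 + 24*25) = -6*25/(5 + 24 + 600) = -6*25/629 = -150/629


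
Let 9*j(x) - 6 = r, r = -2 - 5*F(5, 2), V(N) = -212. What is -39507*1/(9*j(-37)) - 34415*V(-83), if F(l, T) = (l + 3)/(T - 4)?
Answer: 58354671/8 ≈ 7.2943e+6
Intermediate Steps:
F(l, T) = (3 + l)/(-4 + T)
r = 18 (r = -2 - 5*(3 + 5)/(-4 + 2) = -2 - 5*8/(-2) = -2 - (-5)*8/2 = -2 - 5*(-4) = -2 + 20 = 18)
j(x) = 8/3 (j(x) = ⅔ + (⅑)*18 = ⅔ + 2 = 8/3)
-39507*1/(9*j(-37)) - 34415*V(-83) = -39507/(9*(8/3)) - 34415/(1/(-212)) = -39507/24 - 34415/(-1/212) = -39507*1/24 - 34415*(-212) = -13169/8 + 7295980 = 58354671/8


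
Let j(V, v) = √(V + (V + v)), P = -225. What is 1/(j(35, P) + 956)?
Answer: 956/914091 - I*√155/914091 ≈ 0.0010458 - 1.362e-5*I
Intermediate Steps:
j(V, v) = √(v + 2*V)
1/(j(35, P) + 956) = 1/(√(-225 + 2*35) + 956) = 1/(√(-225 + 70) + 956) = 1/(√(-155) + 956) = 1/(I*√155 + 956) = 1/(956 + I*√155)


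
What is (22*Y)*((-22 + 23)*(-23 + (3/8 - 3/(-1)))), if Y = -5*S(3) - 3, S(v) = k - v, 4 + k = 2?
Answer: -18997/2 ≈ -9498.5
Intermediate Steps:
k = -2 (k = -4 + 2 = -2)
S(v) = -2 - v
Y = 22 (Y = -5*(-2 - 1*3) - 3 = -5*(-2 - 3) - 3 = -5*(-5) - 3 = 25 - 3 = 22)
(22*Y)*((-22 + 23)*(-23 + (3/8 - 3/(-1)))) = (22*22)*((-22 + 23)*(-23 + (3/8 - 3/(-1)))) = 484*(1*(-23 + (3*(⅛) - 3*(-1)))) = 484*(1*(-23 + (3/8 + 3))) = 484*(1*(-23 + 27/8)) = 484*(1*(-157/8)) = 484*(-157/8) = -18997/2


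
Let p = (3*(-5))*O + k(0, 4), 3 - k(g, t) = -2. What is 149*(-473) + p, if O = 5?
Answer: -70547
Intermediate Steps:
k(g, t) = 5 (k(g, t) = 3 - 1*(-2) = 3 + 2 = 5)
p = -70 (p = (3*(-5))*5 + 5 = -15*5 + 5 = -75 + 5 = -70)
149*(-473) + p = 149*(-473) - 70 = -70477 - 70 = -70547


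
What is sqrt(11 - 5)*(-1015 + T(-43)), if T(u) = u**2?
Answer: 834*sqrt(6) ≈ 2042.9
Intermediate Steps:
sqrt(11 - 5)*(-1015 + T(-43)) = sqrt(11 - 5)*(-1015 + (-43)**2) = sqrt(6)*(-1015 + 1849) = sqrt(6)*834 = 834*sqrt(6)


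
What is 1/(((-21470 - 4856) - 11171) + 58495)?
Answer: 1/20998 ≈ 4.7624e-5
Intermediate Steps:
1/(((-21470 - 4856) - 11171) + 58495) = 1/((-26326 - 11171) + 58495) = 1/(-37497 + 58495) = 1/20998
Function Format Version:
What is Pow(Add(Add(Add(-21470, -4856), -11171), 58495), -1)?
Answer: Rational(1, 20998) ≈ 4.7624e-5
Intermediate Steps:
Pow(Add(Add(Add(-21470, -4856), -11171), 58495), -1) = Pow(Add(Add(-26326, -11171), 58495), -1) = Pow(Add(-37497, 58495), -1) = Pow(20998, -1) = Rational(1, 20998)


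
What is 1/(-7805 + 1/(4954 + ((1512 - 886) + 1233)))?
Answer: -6813/53175464 ≈ -0.00012812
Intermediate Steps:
1/(-7805 + 1/(4954 + ((1512 - 886) + 1233))) = 1/(-7805 + 1/(4954 + (626 + 1233))) = 1/(-7805 + 1/(4954 + 1859)) = 1/(-7805 + 1/6813) = 1/(-53175464/6813) = -6813/53175464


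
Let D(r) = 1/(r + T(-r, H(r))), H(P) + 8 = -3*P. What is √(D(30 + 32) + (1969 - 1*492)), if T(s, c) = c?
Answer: √6433779/66 ≈ 38.432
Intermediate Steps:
H(P) = -8 - 3*P
D(r) = 1/(-8 - 2*r) (D(r) = 1/(r + (-8 - 3*r)) = 1/(-8 - 2*r))
√(D(30 + 32) + (1969 - 1*492)) = √(-1/(8 + 2*(30 + 32)) + (1969 - 1*492)) = √(-1/(8 + 2*62) + (1969 - 492)) = √(-1/(8 + 124) + 1477) = √(-1/132 + 1477) = √(194963/132) = √6433779/66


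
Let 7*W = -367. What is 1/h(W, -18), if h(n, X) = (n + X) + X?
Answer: -7/619 ≈ -0.011309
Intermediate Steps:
W = -367/7 (W = (⅐)*(-367) = -367/7 ≈ -52.429)
h(n, X) = n + 2*X (h(n, X) = (X + n) + X = n + 2*X)
1/h(W, -18) = 1/(-367/7 + 2*(-18)) = 1/(-367/7 - 36) = 1/(-619/7) = -7/619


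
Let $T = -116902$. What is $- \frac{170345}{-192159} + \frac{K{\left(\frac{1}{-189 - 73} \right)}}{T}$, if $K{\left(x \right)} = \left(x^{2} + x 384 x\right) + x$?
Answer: $\frac{1366954021530803}{1542003125217192} \approx 0.88648$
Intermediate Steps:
$K{\left(x \right)} = x + 385 x^{2}$ ($K{\left(x \right)} = \left(x^{2} + 384 x x\right) + x = \left(x^{2} + 384 x^{2}\right) + x = 385 x^{2} + x = x + 385 x^{2}$)
$- \frac{170345}{-192159} + \frac{K{\left(\frac{1}{-189 - 73} \right)}}{T} = - \frac{170345}{-192159} + \frac{\frac{1}{-189 - 73} \left(1 + \frac{385}{-189 - 73}\right)}{-116902} = \left(-170345\right) \left(- \frac{1}{192159}\right) + \frac{1 + \frac{385}{-262}}{-262} \left(- \frac{1}{116902}\right) = \frac{170345}{192159} + - \frac{1 + 385 \left(- \frac{1}{262}\right)}{262} \left(- \frac{1}{116902}\right) = \frac{170345}{192159} + - \frac{1 - \frac{385}{262}}{262} \left(- \frac{1}{116902}\right) = \frac{170345}{192159} + \left(- \frac{1}{262}\right) \left(- \frac{123}{262}\right) \left(- \frac{1}{116902}\right) = \frac{170345}{192159} + \frac{123}{68644} \left(- \frac{1}{116902}\right) = \frac{170345}{192159} - \frac{123}{8024620888} = \frac{1366954021530803}{1542003125217192}$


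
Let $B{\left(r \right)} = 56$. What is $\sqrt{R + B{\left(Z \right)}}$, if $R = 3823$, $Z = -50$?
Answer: $3 \sqrt{431} \approx 62.282$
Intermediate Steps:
$\sqrt{R + B{\left(Z \right)}} = \sqrt{3823 + 56} = \sqrt{3879} = 3 \sqrt{431}$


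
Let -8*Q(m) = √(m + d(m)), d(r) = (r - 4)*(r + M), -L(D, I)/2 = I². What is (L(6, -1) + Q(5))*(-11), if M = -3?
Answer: 22 + 11*√7/8 ≈ 25.638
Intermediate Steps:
L(D, I) = -2*I²
d(r) = (-4 + r)*(-3 + r) (d(r) = (r - 4)*(r - 3) = (-4 + r)*(-3 + r))
Q(m) = -√(12 + m² - 6*m)/8 (Q(m) = -√(m + (12 + m² - 7*m))/8 = -√(12 + m² - 6*m)/8)
(L(6, -1) + Q(5))*(-11) = (-2*(-1)² - √(12 + 5² - 6*5)/8)*(-11) = (-2*1 - √(12 + 25 - 30)/8)*(-11) = (-2 - √7/8)*(-11) = 22 + 11*√7/8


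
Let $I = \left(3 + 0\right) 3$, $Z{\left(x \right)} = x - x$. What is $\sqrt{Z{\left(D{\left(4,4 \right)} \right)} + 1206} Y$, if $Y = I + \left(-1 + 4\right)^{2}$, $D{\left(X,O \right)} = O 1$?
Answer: $54 \sqrt{134} \approx 625.1$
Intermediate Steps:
$D{\left(X,O \right)} = O$
$Z{\left(x \right)} = 0$
$I = 9$ ($I = 3 \cdot 3 = 9$)
$Y = 18$ ($Y = 9 + \left(-1 + 4\right)^{2} = 9 + 3^{2} = 9 + 9 = 18$)
$\sqrt{Z{\left(D{\left(4,4 \right)} \right)} + 1206} Y = \sqrt{0 + 1206} \cdot 18 = \sqrt{1206} \cdot 18 = 3 \sqrt{134} \cdot 18 = 54 \sqrt{134}$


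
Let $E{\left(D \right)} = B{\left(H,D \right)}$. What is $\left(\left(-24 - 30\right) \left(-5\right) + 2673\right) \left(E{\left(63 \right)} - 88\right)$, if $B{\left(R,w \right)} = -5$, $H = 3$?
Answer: $-273699$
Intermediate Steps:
$E{\left(D \right)} = -5$
$\left(\left(-24 - 30\right) \left(-5\right) + 2673\right) \left(E{\left(63 \right)} - 88\right) = \left(\left(-24 - 30\right) \left(-5\right) + 2673\right) \left(-5 - 88\right) = \left(\left(-54\right) \left(-5\right) + 2673\right) \left(-93\right) = \left(270 + 2673\right) \left(-93\right) = 2943 \left(-93\right) = -273699$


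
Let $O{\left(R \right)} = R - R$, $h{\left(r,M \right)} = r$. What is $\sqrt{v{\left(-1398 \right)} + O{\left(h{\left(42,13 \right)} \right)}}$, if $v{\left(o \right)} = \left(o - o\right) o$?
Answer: $0$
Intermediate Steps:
$v{\left(o \right)} = 0$ ($v{\left(o \right)} = 0 o = 0$)
$O{\left(R \right)} = 0$
$\sqrt{v{\left(-1398 \right)} + O{\left(h{\left(42,13 \right)} \right)}} = \sqrt{0 + 0} = \sqrt{0} = 0$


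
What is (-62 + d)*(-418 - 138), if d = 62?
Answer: 0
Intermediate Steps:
(-62 + d)*(-418 - 138) = (-62 + 62)*(-418 - 138) = 0*(-556) = 0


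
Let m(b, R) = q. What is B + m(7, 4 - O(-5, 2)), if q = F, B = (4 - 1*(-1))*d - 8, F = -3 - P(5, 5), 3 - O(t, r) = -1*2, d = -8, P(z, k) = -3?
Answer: -48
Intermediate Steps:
O(t, r) = 5 (O(t, r) = 3 - (-1)*2 = 3 - 1*(-2) = 3 + 2 = 5)
F = 0 (F = -3 - 1*(-3) = -3 + 3 = 0)
B = -48 (B = (4 - 1*(-1))*(-8) - 8 = (4 + 1)*(-8) - 8 = 5*(-8) - 8 = -40 - 8 = -48)
q = 0
m(b, R) = 0
B + m(7, 4 - O(-5, 2)) = -48 + 0 = -48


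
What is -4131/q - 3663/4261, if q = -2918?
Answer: 6913557/12433598 ≈ 0.55604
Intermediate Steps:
-4131/q - 3663/4261 = -4131/(-2918) - 3663/4261 = -4131*(-1/2918) - 3663*1/4261 = 4131/2918 - 3663/4261 = 6913557/12433598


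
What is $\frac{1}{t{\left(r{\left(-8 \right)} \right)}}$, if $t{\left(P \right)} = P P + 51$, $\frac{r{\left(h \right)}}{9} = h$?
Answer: $\frac{1}{5235} \approx 0.00019102$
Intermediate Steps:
$r{\left(h \right)} = 9 h$
$t{\left(P \right)} = 51 + P^{2}$ ($t{\left(P \right)} = P^{2} + 51 = 51 + P^{2}$)
$\frac{1}{t{\left(r{\left(-8 \right)} \right)}} = \frac{1}{51 + \left(9 \left(-8\right)\right)^{2}} = \frac{1}{51 + \left(-72\right)^{2}} = \frac{1}{51 + 5184} = \frac{1}{5235}$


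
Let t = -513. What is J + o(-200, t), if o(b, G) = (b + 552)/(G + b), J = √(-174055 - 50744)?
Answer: -352/713 + I*√224799 ≈ -0.49369 + 474.13*I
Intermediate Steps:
J = I*√224799 (J = √(-224799) = I*√224799 ≈ 474.13*I)
o(b, G) = (552 + b)/(G + b)
J + o(-200, t) = I*√224799 + (552 - 200)/(-513 - 200) = I*√224799 + 352/(-713) = I*√224799 - 1/713*352 = I*√224799 - 352/713 = -352/713 + I*√224799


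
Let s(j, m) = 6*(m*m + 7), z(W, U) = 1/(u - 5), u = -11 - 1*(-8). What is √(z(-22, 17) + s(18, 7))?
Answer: √5374/4 ≈ 18.327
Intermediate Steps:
u = -3 (u = -11 + 8 = -3)
z(W, U) = -⅛ (z(W, U) = 1/(-3 - 5) = 1/(-8) = -⅛)
s(j, m) = 42 + 6*m² (s(j, m) = 6*(m² + 7) = 6*(7 + m²) = 42 + 6*m²)
√(z(-22, 17) + s(18, 7)) = √(-⅛ + (42 + 6*7²)) = √(-⅛ + (42 + 6*49)) = √(-⅛ + (42 + 294)) = √(-⅛ + 336) = √(2687/8) = √5374/4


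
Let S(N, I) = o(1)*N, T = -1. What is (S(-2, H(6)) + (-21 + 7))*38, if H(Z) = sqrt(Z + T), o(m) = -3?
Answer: -304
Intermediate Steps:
H(Z) = sqrt(-1 + Z) (H(Z) = sqrt(Z - 1) = sqrt(-1 + Z))
S(N, I) = -3*N
(S(-2, H(6)) + (-21 + 7))*38 = (-3*(-2) + (-21 + 7))*38 = (6 - 14)*38 = -8*38 = -304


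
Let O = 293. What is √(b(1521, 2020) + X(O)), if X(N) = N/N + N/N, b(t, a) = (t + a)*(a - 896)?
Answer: √3980086 ≈ 1995.0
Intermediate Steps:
b(t, a) = (-896 + a)*(a + t) (b(t, a) = (a + t)*(-896 + a) = (-896 + a)*(a + t))
X(N) = 2 (X(N) = 1 + 1 = 2)
√(b(1521, 2020) + X(O)) = √((2020² - 896*2020 - 896*1521 + 2020*1521) + 2) = √((4080400 - 1809920 - 1362816 + 3072420) + 2) = √(3980084 + 2) = √3980086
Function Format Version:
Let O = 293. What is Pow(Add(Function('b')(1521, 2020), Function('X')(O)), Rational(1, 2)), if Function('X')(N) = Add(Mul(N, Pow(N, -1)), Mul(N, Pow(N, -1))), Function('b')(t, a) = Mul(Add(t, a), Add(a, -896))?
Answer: Pow(3980086, Rational(1, 2)) ≈ 1995.0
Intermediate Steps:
Function('b')(t, a) = Mul(Add(-896, a), Add(a, t)) (Function('b')(t, a) = Mul(Add(a, t), Add(-896, a)) = Mul(Add(-896, a), Add(a, t)))
Function('X')(N) = 2 (Function('X')(N) = Add(1, 1) = 2)
Pow(Add(Function('b')(1521, 2020), Function('X')(O)), Rational(1, 2)) = Pow(Add(Add(Pow(2020, 2), Mul(-896, 2020), Mul(-896, 1521), Mul(2020, 1521)), 2), Rational(1, 2)) = Pow(Add(Add(4080400, -1809920, -1362816, 3072420), 2), Rational(1, 2)) = Pow(Add(3980084, 2), Rational(1, 2)) = Pow(3980086, Rational(1, 2))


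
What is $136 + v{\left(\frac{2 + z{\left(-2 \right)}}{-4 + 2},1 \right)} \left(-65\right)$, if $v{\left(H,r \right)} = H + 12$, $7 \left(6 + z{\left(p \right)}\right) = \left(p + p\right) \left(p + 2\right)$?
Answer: $-774$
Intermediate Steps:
$z{\left(p \right)} = -6 + \frac{2 p \left(2 + p\right)}{7}$ ($z{\left(p \right)} = -6 + \frac{\left(p + p\right) \left(p + 2\right)}{7} = -6 + \frac{2 p \left(2 + p\right)}{7}$)
$v{\left(H,r \right)} = 12 + H$
$136 + v{\left(\frac{2 + z{\left(-2 \right)}}{-4 + 2},1 \right)} \left(-65\right) = 136 + \left(12 + \frac{2 + \left(-6 + \frac{2 \left(-2\right)^{2}}{7} + \frac{4}{7} \left(-2\right)\right)}{-4 + 2}\right) \left(-65\right) = 136 + \left(12 + \frac{2 - 6}{-2}\right) \left(-65\right) = 136 + \left(12 + \left(2 - 6\right) \left(- \frac{1}{2}\right)\right) \left(-65\right) = 136 + \left(12 - -2\right) \left(-65\right) = 136 + \left(12 + 2\right) \left(-65\right) = 136 + 14 \left(-65\right) = 136 - 910 = -774$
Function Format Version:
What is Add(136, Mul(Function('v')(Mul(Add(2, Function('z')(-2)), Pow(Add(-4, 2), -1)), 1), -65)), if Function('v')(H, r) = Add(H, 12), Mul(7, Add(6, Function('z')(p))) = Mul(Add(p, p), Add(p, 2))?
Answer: -774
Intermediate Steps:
Function('z')(p) = Add(-6, Mul(Rational(2, 7), p, Add(2, p))) (Function('z')(p) = Add(-6, Mul(Rational(1, 7), Mul(Add(p, p), Add(p, 2)))) = Add(-6, Mul(Rational(1, 7), Mul(Mul(2, p), Add(2, p)))) = Add(-6, Mul(Rational(1, 7), Mul(2, p, Add(2, p)))) = Add(-6, Mul(Rational(2, 7), p, Add(2, p))))
Function('v')(H, r) = Add(12, H)
Add(136, Mul(Function('v')(Mul(Add(2, Function('z')(-2)), Pow(Add(-4, 2), -1)), 1), -65)) = Add(136, Mul(Add(12, Mul(Add(2, Add(-6, Mul(Rational(2, 7), Pow(-2, 2)), Mul(Rational(4, 7), -2))), Pow(Add(-4, 2), -1))), -65)) = Add(136, Mul(Add(12, Mul(Add(2, Add(-6, Mul(Rational(2, 7), 4), Rational(-8, 7))), Pow(-2, -1))), -65)) = Add(136, Mul(Add(12, Mul(Add(2, Add(-6, Rational(8, 7), Rational(-8, 7))), Rational(-1, 2))), -65)) = Add(136, Mul(Add(12, Mul(Add(2, -6), Rational(-1, 2))), -65)) = Add(136, Mul(Add(12, Mul(-4, Rational(-1, 2))), -65)) = Add(136, Mul(Add(12, 2), -65)) = Add(136, Mul(14, -65)) = Add(136, -910) = -774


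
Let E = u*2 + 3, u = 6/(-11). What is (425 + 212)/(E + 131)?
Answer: 7007/1462 ≈ 4.7927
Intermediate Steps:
u = -6/11 (u = 6*(-1/11) = -6/11 ≈ -0.54545)
E = 21/11 (E = -6/11*2 + 3 = -12/11 + 3 = 21/11 ≈ 1.9091)
(425 + 212)/(E + 131) = (425 + 212)/(21/11 + 131) = 637/(1462/11) = 637*(11/1462) = 7007/1462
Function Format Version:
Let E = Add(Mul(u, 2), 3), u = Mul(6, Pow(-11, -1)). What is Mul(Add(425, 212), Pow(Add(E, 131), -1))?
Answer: Rational(7007, 1462) ≈ 4.7927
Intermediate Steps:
u = Rational(-6, 11) (u = Mul(6, Rational(-1, 11)) = Rational(-6, 11) ≈ -0.54545)
E = Rational(21, 11) (E = Add(Mul(Rational(-6, 11), 2), 3) = Add(Rational(-12, 11), 3) = Rational(21, 11) ≈ 1.9091)
Mul(Add(425, 212), Pow(Add(E, 131), -1)) = Mul(Add(425, 212), Pow(Add(Rational(21, 11), 131), -1)) = Mul(637, Pow(Rational(1462, 11), -1)) = Mul(637, Rational(11, 1462)) = Rational(7007, 1462)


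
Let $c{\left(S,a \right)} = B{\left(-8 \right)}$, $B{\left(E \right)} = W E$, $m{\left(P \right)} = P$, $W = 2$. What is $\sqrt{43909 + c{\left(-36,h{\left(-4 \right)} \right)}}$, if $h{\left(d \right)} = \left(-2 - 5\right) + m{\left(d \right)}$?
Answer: $3 \sqrt{4877} \approx 209.51$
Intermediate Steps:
$h{\left(d \right)} = -7 + d$ ($h{\left(d \right)} = \left(-2 - 5\right) + d = -7 + d$)
$B{\left(E \right)} = 2 E$
$c{\left(S,a \right)} = -16$ ($c{\left(S,a \right)} = 2 \left(-8\right) = -16$)
$\sqrt{43909 + c{\left(-36,h{\left(-4 \right)} \right)}} = \sqrt{43909 - 16} = \sqrt{43893} = 3 \sqrt{4877}$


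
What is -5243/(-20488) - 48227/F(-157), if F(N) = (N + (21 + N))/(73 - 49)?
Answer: 23715330823/6002984 ≈ 3950.6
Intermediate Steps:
F(N) = 7/8 + N/12 (F(N) = (21 + 2*N)/24 = (21 + 2*N)*(1/24) = 7/8 + N/12)
-5243/(-20488) - 48227/F(-157) = -5243/(-20488) - 48227/(7/8 + (1/12)*(-157)) = -5243*(-1/20488) - 48227/(7/8 - 157/12) = 5243/20488 - 48227/(-293/24) = 5243/20488 - 48227*(-24/293) = 5243/20488 + 1157448/293 = 23715330823/6002984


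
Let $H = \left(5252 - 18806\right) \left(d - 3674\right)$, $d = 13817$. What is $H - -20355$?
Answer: $-137457867$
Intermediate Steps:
$H = -137478222$ ($H = \left(5252 - 18806\right) \left(13817 - 3674\right) = \left(-13554\right) 10143 = -137478222$)
$H - -20355 = -137478222 - -20355 = -137478222 + 20355 = -137457867$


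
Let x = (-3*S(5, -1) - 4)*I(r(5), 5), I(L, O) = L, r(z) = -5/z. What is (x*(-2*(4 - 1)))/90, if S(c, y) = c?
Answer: -19/15 ≈ -1.2667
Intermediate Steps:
x = 19 (x = (-3*5 - 4)*(-5/5) = (-15 - 4)*(-5*⅕) = -19*(-1) = 19)
(x*(-2*(4 - 1)))/90 = (19*(-2*(4 - 1)))/90 = (19*(-2*3))*(1/90) = (19*(-6))*(1/90) = -114*1/90 = -19/15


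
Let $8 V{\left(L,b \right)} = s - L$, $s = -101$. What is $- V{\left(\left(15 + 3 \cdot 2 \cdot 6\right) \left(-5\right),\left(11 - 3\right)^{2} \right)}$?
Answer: $- \frac{77}{4} \approx -19.25$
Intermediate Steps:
$V{\left(L,b \right)} = - \frac{101}{8} - \frac{L}{8}$ ($V{\left(L,b \right)} = \frac{-101 - L}{8} = - \frac{101}{8} - \frac{L}{8}$)
$- V{\left(\left(15 + 3 \cdot 2 \cdot 6\right) \left(-5\right),\left(11 - 3\right)^{2} \right)} = - (- \frac{101}{8} - \frac{\left(15 + 3 \cdot 2 \cdot 6\right) \left(-5\right)}{8}) = - (- \frac{101}{8} - \frac{\left(15 + 6 \cdot 6\right) \left(-5\right)}{8}) = - (- \frac{101}{8} - \frac{\left(15 + 36\right) \left(-5\right)}{8}) = - (- \frac{101}{8} - \frac{51 \left(-5\right)}{8}) = - (- \frac{101}{8} - - \frac{255}{8}) = - (- \frac{101}{8} + \frac{255}{8}) = \left(-1\right) \frac{77}{4} = - \frac{77}{4}$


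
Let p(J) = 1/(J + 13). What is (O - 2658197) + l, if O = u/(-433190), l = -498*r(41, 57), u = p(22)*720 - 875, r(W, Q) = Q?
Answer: -8146606222409/3032330 ≈ -2.6866e+6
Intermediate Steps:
p(J) = 1/(13 + J)
u = -5981/7 (u = 720/(13 + 22) - 875 = 720/35 - 875 = (1/35)*720 - 875 = 144/7 - 875 = -5981/7 ≈ -854.43)
l = -28386 (l = -498*57 = -28386)
O = 5981/3032330 (O = -5981/7/(-433190) = -5981/7*(-1/433190) = 5981/3032330 ≈ 0.0019724)
(O - 2658197) + l = (5981/3032330 - 2658197) - 28386 = -8060530503029/3032330 - 28386 = -8146606222409/3032330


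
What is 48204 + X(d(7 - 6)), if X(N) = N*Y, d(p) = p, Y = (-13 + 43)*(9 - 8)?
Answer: 48234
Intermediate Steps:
Y = 30 (Y = 30*1 = 30)
X(N) = 30*N (X(N) = N*30 = 30*N)
48204 + X(d(7 - 6)) = 48204 + 30*(7 - 6) = 48204 + 30*1 = 48204 + 30 = 48234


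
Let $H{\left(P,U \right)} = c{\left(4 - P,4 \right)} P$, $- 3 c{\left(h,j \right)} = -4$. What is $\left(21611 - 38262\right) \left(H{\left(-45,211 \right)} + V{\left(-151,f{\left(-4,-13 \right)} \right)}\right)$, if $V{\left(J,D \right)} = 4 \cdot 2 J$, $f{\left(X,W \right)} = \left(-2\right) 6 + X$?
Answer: $21113468$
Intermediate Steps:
$c{\left(h,j \right)} = \frac{4}{3}$ ($c{\left(h,j \right)} = \left(- \frac{1}{3}\right) \left(-4\right) = \frac{4}{3}$)
$f{\left(X,W \right)} = -12 + X$
$H{\left(P,U \right)} = \frac{4 P}{3}$
$V{\left(J,D \right)} = 8 J$
$\left(21611 - 38262\right) \left(H{\left(-45,211 \right)} + V{\left(-151,f{\left(-4,-13 \right)} \right)}\right) = \left(21611 - 38262\right) \left(\frac{4}{3} \left(-45\right) + 8 \left(-151\right)\right) = - 16651 \left(-60 - 1208\right) = \left(-16651\right) \left(-1268\right) = 21113468$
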